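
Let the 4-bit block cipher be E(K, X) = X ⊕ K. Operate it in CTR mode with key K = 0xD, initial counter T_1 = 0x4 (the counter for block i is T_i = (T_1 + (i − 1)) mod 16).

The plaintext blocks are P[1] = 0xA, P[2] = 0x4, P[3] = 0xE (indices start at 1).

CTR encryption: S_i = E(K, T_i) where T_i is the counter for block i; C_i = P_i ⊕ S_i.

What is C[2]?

C[2] = 0xC

C[1]: T = 0x4, S = E(K, T) = 0x9; 0xA ⊕ 0x9 = 0x3.
C[2]: T = 0x5, S = E(K, T) = 0x8; 0x4 ⊕ 0x8 = 0xC.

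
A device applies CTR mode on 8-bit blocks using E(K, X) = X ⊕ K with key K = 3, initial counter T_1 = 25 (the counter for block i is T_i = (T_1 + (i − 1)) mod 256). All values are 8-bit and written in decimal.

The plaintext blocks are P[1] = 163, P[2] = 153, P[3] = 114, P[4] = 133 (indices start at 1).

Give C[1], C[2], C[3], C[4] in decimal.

C[1] = 185, C[2] = 128, C[3] = 106, C[4] = 154

CTR encryption: S_i = E(K, T_i) where T_i is the counter for block i; C_i = P_i ⊕ S_i.
C[1]: T = 25, S = E(K, T) = 26; 163 ⊕ 26 = 185.
C[2]: T = 26, S = E(K, T) = 25; 153 ⊕ 25 = 128.
C[3]: T = 27, S = E(K, T) = 24; 114 ⊕ 24 = 106.
C[4]: T = 28, S = E(K, T) = 31; 133 ⊕ 31 = 154.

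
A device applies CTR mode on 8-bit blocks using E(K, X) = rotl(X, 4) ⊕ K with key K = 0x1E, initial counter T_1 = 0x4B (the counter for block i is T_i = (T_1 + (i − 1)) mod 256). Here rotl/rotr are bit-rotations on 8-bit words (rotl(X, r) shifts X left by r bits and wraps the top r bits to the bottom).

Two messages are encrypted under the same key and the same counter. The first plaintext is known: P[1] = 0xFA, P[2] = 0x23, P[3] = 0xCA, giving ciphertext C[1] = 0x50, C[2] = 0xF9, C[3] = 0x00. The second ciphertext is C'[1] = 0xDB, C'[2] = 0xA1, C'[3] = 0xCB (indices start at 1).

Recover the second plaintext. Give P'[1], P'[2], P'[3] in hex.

P'[1] = 0x71, P'[2] = 0x7B, P'[3] = 0x01

In CTR with a reused counter, both messages share the same keystream S_i, so C_i ⊕ C'_i = P_i ⊕ P'_i and thus P'_i = P_i ⊕ C_i ⊕ C'_i.
P'[1]: 0xFA ⊕ 0x50 ⊕ 0xDB = 0x71.
P'[2]: 0x23 ⊕ 0xF9 ⊕ 0xA1 = 0x7B.
P'[3]: 0xCA ⊕ 0x00 ⊕ 0xCB = 0x01.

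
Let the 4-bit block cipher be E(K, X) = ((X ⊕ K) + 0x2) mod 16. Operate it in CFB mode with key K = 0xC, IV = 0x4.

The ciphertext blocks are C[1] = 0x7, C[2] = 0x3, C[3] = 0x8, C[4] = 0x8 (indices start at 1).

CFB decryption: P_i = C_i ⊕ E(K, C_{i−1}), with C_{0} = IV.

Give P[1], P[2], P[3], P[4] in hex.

P[1]: E(K, 0x4) = 0xA; 0x7 ⊕ 0xA = 0xD.
P[2]: E(K, 0x7) = 0xD; 0x3 ⊕ 0xD = 0xE.
P[3]: E(K, 0x3) = 0x1; 0x8 ⊕ 0x1 = 0x9.
P[4]: E(K, 0x8) = 0x6; 0x8 ⊕ 0x6 = 0xE.

P[1] = 0xD, P[2] = 0xE, P[3] = 0x9, P[4] = 0xE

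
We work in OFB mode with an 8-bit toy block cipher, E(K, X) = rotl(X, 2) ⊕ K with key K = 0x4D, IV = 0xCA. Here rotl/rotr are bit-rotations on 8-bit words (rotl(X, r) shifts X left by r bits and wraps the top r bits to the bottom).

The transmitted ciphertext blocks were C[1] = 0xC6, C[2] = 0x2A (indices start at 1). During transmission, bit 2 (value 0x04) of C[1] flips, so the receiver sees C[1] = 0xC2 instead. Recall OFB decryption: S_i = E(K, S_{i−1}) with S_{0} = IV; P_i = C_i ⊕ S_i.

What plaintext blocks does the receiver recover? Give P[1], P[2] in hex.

P[1] = 0xA4, P[2] = 0xFE

Only C[1] changed, to 0xC2. In OFB, a change in C_i flips the same bit in P_i only; the keystream is unaffected. Decrypting the received ciphertext:
P[1]: S = E(K, 0xCA) = 0x66; 0xC2 ⊕ 0x66 = 0xA4.
P[2]: S = E(K, 0x66) = 0xD4; 0x2A ⊕ 0xD4 = 0xFE.
Blocks that differ from the original plaintext: P[1].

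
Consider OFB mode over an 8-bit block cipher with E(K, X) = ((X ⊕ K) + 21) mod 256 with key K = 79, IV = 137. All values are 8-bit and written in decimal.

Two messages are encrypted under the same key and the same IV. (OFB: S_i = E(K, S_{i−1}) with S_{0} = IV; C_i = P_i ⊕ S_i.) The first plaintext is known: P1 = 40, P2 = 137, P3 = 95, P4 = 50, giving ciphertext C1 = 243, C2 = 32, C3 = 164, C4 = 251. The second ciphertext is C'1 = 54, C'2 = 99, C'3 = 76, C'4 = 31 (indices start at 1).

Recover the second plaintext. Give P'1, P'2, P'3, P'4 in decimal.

P'1 = 237, P'2 = 202, P'3 = 183, P'4 = 214

In OFB with a reused IV, both messages share the same keystream S_i, so C_i ⊕ C'_i = P_i ⊕ P'_i and thus P'_i = P_i ⊕ C_i ⊕ C'_i.
P'1: 40 ⊕ 243 ⊕ 54 = 237.
P'2: 137 ⊕ 32 ⊕ 99 = 202.
P'3: 95 ⊕ 164 ⊕ 76 = 183.
P'4: 50 ⊕ 251 ⊕ 31 = 214.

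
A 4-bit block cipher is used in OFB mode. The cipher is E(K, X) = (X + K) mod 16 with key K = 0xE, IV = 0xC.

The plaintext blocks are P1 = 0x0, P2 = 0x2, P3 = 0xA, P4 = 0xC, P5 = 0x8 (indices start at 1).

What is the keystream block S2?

OFB encryption: S_i = E(K, S_{i−1}) with S_{0} = IV; C_i = P_i ⊕ S_i.
C1: S = E(K, 0xC) = 0xA; 0x0 ⊕ 0xA = 0xA.
C2: S = E(K, 0xA) = 0x8; 0x2 ⊕ 0x8 = 0xA.
So S2 = 0x8.

0x8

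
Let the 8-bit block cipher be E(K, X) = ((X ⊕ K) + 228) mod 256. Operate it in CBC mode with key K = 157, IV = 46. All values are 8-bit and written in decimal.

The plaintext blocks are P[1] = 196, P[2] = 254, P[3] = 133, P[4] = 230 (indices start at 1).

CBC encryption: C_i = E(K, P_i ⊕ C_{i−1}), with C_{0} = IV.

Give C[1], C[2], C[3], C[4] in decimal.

C[1]: P[1] ⊕ 46 = 234; E(K, 234) = 91.
C[2]: P[2] ⊕ 91 = 165; E(K, 165) = 28.
C[3]: P[3] ⊕ 28 = 153; E(K, 153) = 232.
C[4]: P[4] ⊕ 232 = 14; E(K, 14) = 119.

C[1] = 91, C[2] = 28, C[3] = 232, C[4] = 119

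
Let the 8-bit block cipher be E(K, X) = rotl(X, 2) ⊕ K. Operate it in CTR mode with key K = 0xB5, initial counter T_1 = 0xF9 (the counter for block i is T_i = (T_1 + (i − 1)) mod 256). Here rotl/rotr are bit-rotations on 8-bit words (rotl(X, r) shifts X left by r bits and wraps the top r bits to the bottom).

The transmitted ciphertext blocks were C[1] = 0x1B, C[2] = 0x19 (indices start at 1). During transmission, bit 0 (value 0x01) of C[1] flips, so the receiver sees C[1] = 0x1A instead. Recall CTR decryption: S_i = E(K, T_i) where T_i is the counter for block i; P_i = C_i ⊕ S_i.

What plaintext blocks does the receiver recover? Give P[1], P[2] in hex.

P[1] = 0x48, P[2] = 0x47

Only C[1] changed, to 0x1A. In CTR, a change in C_i flips the same bit in P_i only; the keystream is unaffected. Decrypting the received ciphertext:
P[1]: T = 0xF9, S = E(K, T) = 0x52; 0x1A ⊕ 0x52 = 0x48.
P[2]: T = 0xFA, S = E(K, T) = 0x5E; 0x19 ⊕ 0x5E = 0x47.
Blocks that differ from the original plaintext: P[1].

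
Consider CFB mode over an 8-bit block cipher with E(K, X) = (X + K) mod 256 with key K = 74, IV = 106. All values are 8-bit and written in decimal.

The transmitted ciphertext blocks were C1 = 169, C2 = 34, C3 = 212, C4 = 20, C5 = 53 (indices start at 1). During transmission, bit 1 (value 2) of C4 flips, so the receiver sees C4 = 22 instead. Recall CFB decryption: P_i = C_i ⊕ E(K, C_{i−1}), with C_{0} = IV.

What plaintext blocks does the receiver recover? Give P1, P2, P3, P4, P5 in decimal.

Only C4 changed, to 22. In CFB, a change in C_i flips the same bit in P_i and garbles P_{i+1}. Decrypting the received ciphertext:
P1: E(K, 106) = 180; 169 ⊕ 180 = 29.
P2: E(K, 169) = 243; 34 ⊕ 243 = 209.
P3: E(K, 34) = 108; 212 ⊕ 108 = 184.
P4: E(K, 212) = 30; 22 ⊕ 30 = 8.
P5: E(K, 22) = 96; 53 ⊕ 96 = 85.
Blocks that differ from the original plaintext: P4, P5.

P1 = 29, P2 = 209, P3 = 184, P4 = 8, P5 = 85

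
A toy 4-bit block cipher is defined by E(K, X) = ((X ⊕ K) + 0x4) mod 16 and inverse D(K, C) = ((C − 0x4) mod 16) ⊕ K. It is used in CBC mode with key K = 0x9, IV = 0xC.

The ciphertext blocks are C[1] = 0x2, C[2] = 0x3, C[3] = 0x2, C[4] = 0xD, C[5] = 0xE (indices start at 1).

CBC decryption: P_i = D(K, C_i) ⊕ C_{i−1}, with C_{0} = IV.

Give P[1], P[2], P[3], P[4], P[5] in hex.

P[1]: D(K, 0x2) = 0x7; 0x7 ⊕ 0xC = 0xB.
P[2]: D(K, 0x3) = 0x6; 0x6 ⊕ 0x2 = 0x4.
P[3]: D(K, 0x2) = 0x7; 0x7 ⊕ 0x3 = 0x4.
P[4]: D(K, 0xD) = 0x0; 0x0 ⊕ 0x2 = 0x2.
P[5]: D(K, 0xE) = 0x3; 0x3 ⊕ 0xD = 0xE.

P[1] = 0xB, P[2] = 0x4, P[3] = 0x4, P[4] = 0x2, P[5] = 0xE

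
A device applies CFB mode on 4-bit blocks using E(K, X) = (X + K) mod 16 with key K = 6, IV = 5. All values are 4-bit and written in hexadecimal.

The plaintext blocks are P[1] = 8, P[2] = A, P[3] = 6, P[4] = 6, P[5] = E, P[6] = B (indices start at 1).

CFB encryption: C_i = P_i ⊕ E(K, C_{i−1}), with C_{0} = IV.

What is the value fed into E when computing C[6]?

7

C[1]: E(K, 5) = B; 8 ⊕ B = 3.
C[2]: E(K, 3) = 9; A ⊕ 9 = 3.
C[3]: E(K, 3) = 9; 6 ⊕ 9 = F.
C[4]: E(K, F) = 5; 6 ⊕ 5 = 3.
C[5]: E(K, 3) = 9; E ⊕ 9 = 7.
C[6]: E(K, 7) = D; B ⊕ D = 6.
So the input to E for block [6] is 7.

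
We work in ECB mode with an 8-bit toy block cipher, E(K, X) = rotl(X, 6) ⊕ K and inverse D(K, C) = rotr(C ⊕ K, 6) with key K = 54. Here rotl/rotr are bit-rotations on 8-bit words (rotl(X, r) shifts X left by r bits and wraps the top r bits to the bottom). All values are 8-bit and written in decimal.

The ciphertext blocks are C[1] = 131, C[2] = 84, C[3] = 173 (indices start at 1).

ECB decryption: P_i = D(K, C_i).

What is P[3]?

P[3] = 110

P[3]: D(K, 173) = 110.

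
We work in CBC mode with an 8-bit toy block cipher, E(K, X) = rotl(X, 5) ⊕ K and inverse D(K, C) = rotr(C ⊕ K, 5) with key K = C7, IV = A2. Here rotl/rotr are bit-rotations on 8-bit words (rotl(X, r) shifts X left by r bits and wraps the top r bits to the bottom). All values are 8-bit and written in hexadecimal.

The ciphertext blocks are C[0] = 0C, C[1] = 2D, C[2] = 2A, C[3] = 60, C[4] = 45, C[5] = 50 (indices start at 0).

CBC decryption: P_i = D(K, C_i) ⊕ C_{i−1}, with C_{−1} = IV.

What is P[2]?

P[2]: D(K, 2A) = 6F; 6F ⊕ 2D = 42.

P[2] = 42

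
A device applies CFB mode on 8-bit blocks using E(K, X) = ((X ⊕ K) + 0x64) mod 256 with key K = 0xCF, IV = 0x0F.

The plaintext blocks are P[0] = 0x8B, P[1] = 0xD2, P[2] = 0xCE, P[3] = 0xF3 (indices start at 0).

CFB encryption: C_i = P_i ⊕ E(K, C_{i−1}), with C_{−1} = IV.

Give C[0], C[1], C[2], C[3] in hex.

C[0] = 0xAF, C[1] = 0x16, C[2] = 0xF3, C[3] = 0x53

C[0]: E(K, 0x0F) = 0x24; 0x8B ⊕ 0x24 = 0xAF.
C[1]: E(K, 0xAF) = 0xC4; 0xD2 ⊕ 0xC4 = 0x16.
C[2]: E(K, 0x16) = 0x3D; 0xCE ⊕ 0x3D = 0xF3.
C[3]: E(K, 0xF3) = 0xA0; 0xF3 ⊕ 0xA0 = 0x53.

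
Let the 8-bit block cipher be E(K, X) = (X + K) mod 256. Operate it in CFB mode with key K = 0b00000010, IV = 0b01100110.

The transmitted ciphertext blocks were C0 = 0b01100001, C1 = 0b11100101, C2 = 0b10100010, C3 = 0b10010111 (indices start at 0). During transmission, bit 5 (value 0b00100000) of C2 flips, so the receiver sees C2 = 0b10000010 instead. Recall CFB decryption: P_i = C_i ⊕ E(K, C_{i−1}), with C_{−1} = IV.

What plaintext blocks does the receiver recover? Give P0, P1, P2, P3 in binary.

Only C2 changed, to 0b10000010. In CFB, a change in C_i flips the same bit in P_i and garbles P_{i+1}. Decrypting the received ciphertext:
P0: E(K, 0b01100110) = 0b01101000; 0b01100001 ⊕ 0b01101000 = 0b00001001.
P1: E(K, 0b01100001) = 0b01100011; 0b11100101 ⊕ 0b01100011 = 0b10000110.
P2: E(K, 0b11100101) = 0b11100111; 0b10000010 ⊕ 0b11100111 = 0b01100101.
P3: E(K, 0b10000010) = 0b10000100; 0b10010111 ⊕ 0b10000100 = 0b00010011.
Blocks that differ from the original plaintext: P2, P3.

P0 = 0b00001001, P1 = 0b10000110, P2 = 0b01100101, P3 = 0b00010011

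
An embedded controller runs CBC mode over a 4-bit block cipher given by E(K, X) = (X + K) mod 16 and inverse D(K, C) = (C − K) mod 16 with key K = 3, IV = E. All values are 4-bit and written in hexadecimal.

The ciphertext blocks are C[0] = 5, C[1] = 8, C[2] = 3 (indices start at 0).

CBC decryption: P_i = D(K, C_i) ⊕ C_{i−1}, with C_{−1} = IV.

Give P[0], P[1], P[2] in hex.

P[0] = C, P[1] = 0, P[2] = 8

P[0]: D(K, 5) = 2; 2 ⊕ E = C.
P[1]: D(K, 8) = 5; 5 ⊕ 5 = 0.
P[2]: D(K, 3) = 0; 0 ⊕ 8 = 8.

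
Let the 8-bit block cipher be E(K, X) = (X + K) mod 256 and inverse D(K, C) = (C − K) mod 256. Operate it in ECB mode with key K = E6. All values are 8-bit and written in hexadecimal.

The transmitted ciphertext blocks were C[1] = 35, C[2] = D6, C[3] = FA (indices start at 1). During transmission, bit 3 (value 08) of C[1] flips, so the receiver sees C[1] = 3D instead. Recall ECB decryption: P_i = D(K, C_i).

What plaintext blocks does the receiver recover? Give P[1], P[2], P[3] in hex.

Only C[1] changed, to 3D. In ECB, a change in C_i affects only P_i. Decrypting the received ciphertext:
P[1]: D(K, 3D) = 57.
P[2]: D(K, D6) = F0.
P[3]: D(K, FA) = 14.
Blocks that differ from the original plaintext: P[1].

P[1] = 57, P[2] = F0, P[3] = 14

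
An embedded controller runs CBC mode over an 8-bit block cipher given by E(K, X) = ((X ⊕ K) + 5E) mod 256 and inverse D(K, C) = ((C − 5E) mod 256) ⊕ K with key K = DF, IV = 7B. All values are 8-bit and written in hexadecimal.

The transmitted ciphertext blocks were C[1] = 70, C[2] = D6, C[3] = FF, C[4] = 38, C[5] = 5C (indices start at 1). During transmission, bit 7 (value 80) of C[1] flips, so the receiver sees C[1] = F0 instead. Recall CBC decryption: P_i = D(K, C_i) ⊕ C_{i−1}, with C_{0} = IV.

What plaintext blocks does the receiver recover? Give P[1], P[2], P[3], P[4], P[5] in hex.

Only C[1] changed, to F0. In CBC, a change in C_i garbles P_i and flips the same bit in P_{i+1}. Decrypting the received ciphertext:
P[1]: D(K, F0) = 4D; 4D ⊕ 7B = 36.
P[2]: D(K, D6) = A7; A7 ⊕ F0 = 57.
P[3]: D(K, FF) = 7E; 7E ⊕ D6 = A8.
P[4]: D(K, 38) = 05; 05 ⊕ FF = FA.
P[5]: D(K, 5C) = 21; 21 ⊕ 38 = 19.
Blocks that differ from the original plaintext: P[1], P[2].

P[1] = 36, P[2] = 57, P[3] = A8, P[4] = FA, P[5] = 19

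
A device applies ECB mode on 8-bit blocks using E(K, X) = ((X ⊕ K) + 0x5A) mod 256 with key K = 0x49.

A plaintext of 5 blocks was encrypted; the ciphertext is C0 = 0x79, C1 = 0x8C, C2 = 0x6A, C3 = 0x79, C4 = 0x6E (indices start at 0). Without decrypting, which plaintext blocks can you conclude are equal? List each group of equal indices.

P0 = P3

ECB encrypts each block independently with the same key, so equal ciphertext blocks imply equal plaintext blocks.
C0 = C3 = 0x79, so P0 = P3.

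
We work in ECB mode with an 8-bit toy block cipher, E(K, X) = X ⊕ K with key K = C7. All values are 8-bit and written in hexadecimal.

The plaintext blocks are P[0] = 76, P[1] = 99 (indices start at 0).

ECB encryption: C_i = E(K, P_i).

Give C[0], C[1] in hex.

C[0]: E(K, 76) = B1.
C[1]: E(K, 99) = 5E.

C[0] = B1, C[1] = 5E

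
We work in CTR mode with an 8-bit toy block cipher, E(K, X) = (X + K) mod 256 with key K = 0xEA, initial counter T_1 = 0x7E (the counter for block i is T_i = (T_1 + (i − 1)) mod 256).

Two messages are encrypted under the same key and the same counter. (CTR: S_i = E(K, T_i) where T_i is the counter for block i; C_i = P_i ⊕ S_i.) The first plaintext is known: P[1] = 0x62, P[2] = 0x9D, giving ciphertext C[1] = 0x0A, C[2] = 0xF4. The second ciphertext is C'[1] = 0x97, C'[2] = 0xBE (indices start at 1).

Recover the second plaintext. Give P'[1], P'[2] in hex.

In CTR with a reused counter, both messages share the same keystream S_i, so C_i ⊕ C'_i = P_i ⊕ P'_i and thus P'_i = P_i ⊕ C_i ⊕ C'_i.
P'[1]: 0x62 ⊕ 0x0A ⊕ 0x97 = 0xFF.
P'[2]: 0x9D ⊕ 0xF4 ⊕ 0xBE = 0xD7.

P'[1] = 0xFF, P'[2] = 0xD7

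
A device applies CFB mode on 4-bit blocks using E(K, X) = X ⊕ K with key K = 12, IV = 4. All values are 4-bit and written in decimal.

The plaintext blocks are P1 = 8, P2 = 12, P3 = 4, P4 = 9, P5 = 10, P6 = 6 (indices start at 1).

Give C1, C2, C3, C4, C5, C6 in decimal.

CFB encryption: C_i = P_i ⊕ E(K, C_{i−1}), with C_{0} = IV.
C1: E(K, 4) = 8; 8 ⊕ 8 = 0.
C2: E(K, 0) = 12; 12 ⊕ 12 = 0.
C3: E(K, 0) = 12; 4 ⊕ 12 = 8.
C4: E(K, 8) = 4; 9 ⊕ 4 = 13.
C5: E(K, 13) = 1; 10 ⊕ 1 = 11.
C6: E(K, 11) = 7; 6 ⊕ 7 = 1.

C1 = 0, C2 = 0, C3 = 8, C4 = 13, C5 = 11, C6 = 1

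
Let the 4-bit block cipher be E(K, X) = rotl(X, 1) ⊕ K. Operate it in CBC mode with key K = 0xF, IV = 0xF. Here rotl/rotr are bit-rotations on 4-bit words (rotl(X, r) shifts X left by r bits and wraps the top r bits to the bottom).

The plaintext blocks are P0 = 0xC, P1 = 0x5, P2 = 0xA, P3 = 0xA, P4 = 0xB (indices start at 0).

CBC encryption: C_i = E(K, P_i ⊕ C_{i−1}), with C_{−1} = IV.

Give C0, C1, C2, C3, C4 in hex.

C0: P0 ⊕ 0xF = 0x3; E(K, 0x3) = 0x9.
C1: P1 ⊕ 0x9 = 0xC; E(K, 0xC) = 0x6.
C2: P2 ⊕ 0x6 = 0xC; E(K, 0xC) = 0x6.
C3: P3 ⊕ 0x6 = 0xC; E(K, 0xC) = 0x6.
C4: P4 ⊕ 0x6 = 0xD; E(K, 0xD) = 0x4.

C0 = 0x9, C1 = 0x6, C2 = 0x6, C3 = 0x6, C4 = 0x4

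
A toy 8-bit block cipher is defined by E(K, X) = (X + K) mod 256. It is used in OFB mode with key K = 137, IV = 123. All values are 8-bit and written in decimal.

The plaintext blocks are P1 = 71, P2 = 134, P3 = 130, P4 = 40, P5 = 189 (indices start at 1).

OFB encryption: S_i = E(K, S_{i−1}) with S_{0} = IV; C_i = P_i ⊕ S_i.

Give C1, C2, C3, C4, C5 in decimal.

C1: S = E(K, 123) = 4; 71 ⊕ 4 = 67.
C2: S = E(K, 4) = 141; 134 ⊕ 141 = 11.
C3: S = E(K, 141) = 22; 130 ⊕ 22 = 148.
C4: S = E(K, 22) = 159; 40 ⊕ 159 = 183.
C5: S = E(K, 159) = 40; 189 ⊕ 40 = 149.

C1 = 67, C2 = 11, C3 = 148, C4 = 183, C5 = 149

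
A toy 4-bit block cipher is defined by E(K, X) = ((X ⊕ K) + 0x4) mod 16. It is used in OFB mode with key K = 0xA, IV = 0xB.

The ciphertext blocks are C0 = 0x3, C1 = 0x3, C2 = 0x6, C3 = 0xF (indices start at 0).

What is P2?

P2 = 0xB

OFB decryption: S_i = E(K, S_{i−1}) with S_{−1} = IV; P_i = C_i ⊕ S_i.
P0: S = E(K, 0xB) = 0x5; 0x3 ⊕ 0x5 = 0x6.
P1: S = E(K, 0x5) = 0x3; 0x3 ⊕ 0x3 = 0x0.
P2: S = E(K, 0x3) = 0xD; 0x6 ⊕ 0xD = 0xB.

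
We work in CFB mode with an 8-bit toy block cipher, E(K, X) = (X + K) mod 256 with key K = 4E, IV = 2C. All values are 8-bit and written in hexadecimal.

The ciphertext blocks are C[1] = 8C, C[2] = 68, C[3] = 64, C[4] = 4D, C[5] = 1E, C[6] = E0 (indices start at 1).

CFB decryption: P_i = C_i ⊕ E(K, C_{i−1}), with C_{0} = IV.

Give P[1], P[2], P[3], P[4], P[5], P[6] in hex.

P[1]: E(K, 2C) = 7A; 8C ⊕ 7A = F6.
P[2]: E(K, 8C) = DA; 68 ⊕ DA = B2.
P[3]: E(K, 68) = B6; 64 ⊕ B6 = D2.
P[4]: E(K, 64) = B2; 4D ⊕ B2 = FF.
P[5]: E(K, 4D) = 9B; 1E ⊕ 9B = 85.
P[6]: E(K, 1E) = 6C; E0 ⊕ 6C = 8C.

P[1] = F6, P[2] = B2, P[3] = D2, P[4] = FF, P[5] = 85, P[6] = 8C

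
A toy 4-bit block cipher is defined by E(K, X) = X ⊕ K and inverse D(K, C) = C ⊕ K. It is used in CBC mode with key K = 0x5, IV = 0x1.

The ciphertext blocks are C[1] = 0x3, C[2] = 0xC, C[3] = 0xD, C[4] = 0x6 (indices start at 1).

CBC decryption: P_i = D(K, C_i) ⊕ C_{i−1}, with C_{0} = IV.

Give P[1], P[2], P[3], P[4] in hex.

P[1] = 0x7, P[2] = 0xA, P[3] = 0x4, P[4] = 0xE

P[1]: D(K, 0x3) = 0x6; 0x6 ⊕ 0x1 = 0x7.
P[2]: D(K, 0xC) = 0x9; 0x9 ⊕ 0x3 = 0xA.
P[3]: D(K, 0xD) = 0x8; 0x8 ⊕ 0xC = 0x4.
P[4]: D(K, 0x6) = 0x3; 0x3 ⊕ 0xD = 0xE.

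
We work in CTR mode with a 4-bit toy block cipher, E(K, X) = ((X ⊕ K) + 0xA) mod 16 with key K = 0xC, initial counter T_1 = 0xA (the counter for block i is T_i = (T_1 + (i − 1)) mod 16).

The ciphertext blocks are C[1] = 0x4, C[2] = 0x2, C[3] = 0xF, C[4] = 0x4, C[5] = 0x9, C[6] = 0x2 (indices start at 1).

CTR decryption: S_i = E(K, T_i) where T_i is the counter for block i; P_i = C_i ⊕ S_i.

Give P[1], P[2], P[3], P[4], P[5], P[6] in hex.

P[1]: T = 0xA, S = E(K, T) = 0x0; 0x4 ⊕ 0x0 = 0x4.
P[2]: T = 0xB, S = E(K, T) = 0x1; 0x2 ⊕ 0x1 = 0x3.
P[3]: T = 0xC, S = E(K, T) = 0xA; 0xF ⊕ 0xA = 0x5.
P[4]: T = 0xD, S = E(K, T) = 0xB; 0x4 ⊕ 0xB = 0xF.
P[5]: T = 0xE, S = E(K, T) = 0xC; 0x9 ⊕ 0xC = 0x5.
P[6]: T = 0xF, S = E(K, T) = 0xD; 0x2 ⊕ 0xD = 0xF.

P[1] = 0x4, P[2] = 0x3, P[3] = 0x5, P[4] = 0xF, P[5] = 0x5, P[6] = 0xF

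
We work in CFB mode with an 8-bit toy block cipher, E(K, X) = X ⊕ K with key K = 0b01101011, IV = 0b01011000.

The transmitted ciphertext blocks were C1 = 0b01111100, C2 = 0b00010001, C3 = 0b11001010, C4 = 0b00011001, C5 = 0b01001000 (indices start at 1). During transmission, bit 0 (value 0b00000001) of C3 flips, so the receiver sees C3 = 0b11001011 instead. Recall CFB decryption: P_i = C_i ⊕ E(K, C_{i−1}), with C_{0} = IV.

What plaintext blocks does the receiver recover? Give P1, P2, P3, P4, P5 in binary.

P1 = 0b01001111, P2 = 0b00000110, P3 = 0b10110001, P4 = 0b10111001, P5 = 0b00111010

Only C3 changed, to 0b11001011. In CFB, a change in C_i flips the same bit in P_i and garbles P_{i+1}. Decrypting the received ciphertext:
P1: E(K, 0b01011000) = 0b00110011; 0b01111100 ⊕ 0b00110011 = 0b01001111.
P2: E(K, 0b01111100) = 0b00010111; 0b00010001 ⊕ 0b00010111 = 0b00000110.
P3: E(K, 0b00010001) = 0b01111010; 0b11001011 ⊕ 0b01111010 = 0b10110001.
P4: E(K, 0b11001011) = 0b10100000; 0b00011001 ⊕ 0b10100000 = 0b10111001.
P5: E(K, 0b00011001) = 0b01110010; 0b01001000 ⊕ 0b01110010 = 0b00111010.
Blocks that differ from the original plaintext: P3, P4.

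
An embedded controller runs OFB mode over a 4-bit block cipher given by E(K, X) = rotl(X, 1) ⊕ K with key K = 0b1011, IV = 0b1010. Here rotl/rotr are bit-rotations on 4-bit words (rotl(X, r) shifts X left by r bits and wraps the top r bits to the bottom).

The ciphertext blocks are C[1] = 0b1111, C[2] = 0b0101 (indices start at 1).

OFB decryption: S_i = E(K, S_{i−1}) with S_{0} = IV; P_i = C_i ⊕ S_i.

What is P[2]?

P[2] = 0b0011

P[1]: S = E(K, 0b1010) = 0b1110; 0b1111 ⊕ 0b1110 = 0b0001.
P[2]: S = E(K, 0b1110) = 0b0110; 0b0101 ⊕ 0b0110 = 0b0011.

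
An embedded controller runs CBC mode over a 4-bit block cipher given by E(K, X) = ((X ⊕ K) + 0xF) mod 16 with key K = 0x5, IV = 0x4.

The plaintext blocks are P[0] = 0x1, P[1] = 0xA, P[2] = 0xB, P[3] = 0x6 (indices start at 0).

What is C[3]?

CBC encryption: C_i = E(K, P_i ⊕ C_{i−1}), with C_{−1} = IV.
C[0]: P[0] ⊕ 0x4 = 0x5; E(K, 0x5) = 0xF.
C[1]: P[1] ⊕ 0xF = 0x5; E(K, 0x5) = 0xF.
C[2]: P[2] ⊕ 0xF = 0x4; E(K, 0x4) = 0x0.
C[3]: P[3] ⊕ 0x0 = 0x6; E(K, 0x6) = 0x2.

C[3] = 0x2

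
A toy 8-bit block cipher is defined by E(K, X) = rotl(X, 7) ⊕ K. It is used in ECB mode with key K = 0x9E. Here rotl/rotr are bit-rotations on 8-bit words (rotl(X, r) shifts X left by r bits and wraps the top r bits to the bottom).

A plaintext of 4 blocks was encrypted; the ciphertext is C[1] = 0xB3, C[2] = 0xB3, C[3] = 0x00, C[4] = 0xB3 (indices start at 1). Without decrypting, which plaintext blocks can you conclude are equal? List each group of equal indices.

P[1] = P[2] = P[4]

ECB encrypts each block independently with the same key, so equal ciphertext blocks imply equal plaintext blocks.
C[1] = C[2] = C[4] = 0xB3, so P[1] = P[2] = P[4].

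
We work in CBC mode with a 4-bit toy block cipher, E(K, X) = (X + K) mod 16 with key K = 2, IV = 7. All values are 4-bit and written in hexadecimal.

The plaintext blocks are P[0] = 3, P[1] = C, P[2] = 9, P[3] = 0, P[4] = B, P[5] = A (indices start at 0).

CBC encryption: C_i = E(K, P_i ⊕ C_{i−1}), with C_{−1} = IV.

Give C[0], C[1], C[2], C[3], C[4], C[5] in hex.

C[0]: P[0] ⊕ 7 = 4; E(K, 4) = 6.
C[1]: P[1] ⊕ 6 = A; E(K, A) = C.
C[2]: P[2] ⊕ C = 5; E(K, 5) = 7.
C[3]: P[3] ⊕ 7 = 7; E(K, 7) = 9.
C[4]: P[4] ⊕ 9 = 2; E(K, 2) = 4.
C[5]: P[5] ⊕ 4 = E; E(K, E) = 0.

C[0] = 6, C[1] = C, C[2] = 7, C[3] = 9, C[4] = 4, C[5] = 0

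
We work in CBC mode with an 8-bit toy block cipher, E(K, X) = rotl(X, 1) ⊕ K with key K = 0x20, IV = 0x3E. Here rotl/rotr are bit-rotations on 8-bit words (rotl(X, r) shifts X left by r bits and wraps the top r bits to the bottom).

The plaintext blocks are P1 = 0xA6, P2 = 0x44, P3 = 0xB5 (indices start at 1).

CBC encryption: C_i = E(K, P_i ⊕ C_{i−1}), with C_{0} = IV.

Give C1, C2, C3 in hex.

C1 = 0x11, C2 = 0x8A, C3 = 0x5E

C1: P1 ⊕ 0x3E = 0x98; E(K, 0x98) = 0x11.
C2: P2 ⊕ 0x11 = 0x55; E(K, 0x55) = 0x8A.
C3: P3 ⊕ 0x8A = 0x3F; E(K, 0x3F) = 0x5E.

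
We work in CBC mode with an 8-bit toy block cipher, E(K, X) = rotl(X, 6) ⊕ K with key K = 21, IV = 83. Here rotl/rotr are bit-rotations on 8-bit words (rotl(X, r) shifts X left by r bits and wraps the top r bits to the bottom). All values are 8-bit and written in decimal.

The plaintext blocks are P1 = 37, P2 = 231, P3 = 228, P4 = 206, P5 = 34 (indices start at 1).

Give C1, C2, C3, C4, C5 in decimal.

C1 = 136, C2 = 206, C3 = 159, C4 = 65, C5 = 205

CBC encryption: C_i = E(K, P_i ⊕ C_{i−1}), with C_{0} = IV.
C1: P1 ⊕ 83 = 118; E(K, 118) = 136.
C2: P2 ⊕ 136 = 111; E(K, 111) = 206.
C3: P3 ⊕ 206 = 42; E(K, 42) = 159.
C4: P4 ⊕ 159 = 81; E(K, 81) = 65.
C5: P5 ⊕ 65 = 99; E(K, 99) = 205.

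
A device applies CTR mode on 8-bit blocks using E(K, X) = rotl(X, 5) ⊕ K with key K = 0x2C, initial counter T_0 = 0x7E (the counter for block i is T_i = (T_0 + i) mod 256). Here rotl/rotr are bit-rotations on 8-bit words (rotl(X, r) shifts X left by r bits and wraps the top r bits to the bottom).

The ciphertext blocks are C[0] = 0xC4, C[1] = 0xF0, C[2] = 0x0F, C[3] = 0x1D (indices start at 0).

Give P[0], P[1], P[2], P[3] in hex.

CTR decryption: S_i = E(K, T_i) where T_i is the counter for block i; P_i = C_i ⊕ S_i.
P[0]: T = 0x7E, S = E(K, T) = 0xE3; 0xC4 ⊕ 0xE3 = 0x27.
P[1]: T = 0x7F, S = E(K, T) = 0xC3; 0xF0 ⊕ 0xC3 = 0x33.
P[2]: T = 0x80, S = E(K, T) = 0x3C; 0x0F ⊕ 0x3C = 0x33.
P[3]: T = 0x81, S = E(K, T) = 0x1C; 0x1D ⊕ 0x1C = 0x01.

P[0] = 0x27, P[1] = 0x33, P[2] = 0x33, P[3] = 0x01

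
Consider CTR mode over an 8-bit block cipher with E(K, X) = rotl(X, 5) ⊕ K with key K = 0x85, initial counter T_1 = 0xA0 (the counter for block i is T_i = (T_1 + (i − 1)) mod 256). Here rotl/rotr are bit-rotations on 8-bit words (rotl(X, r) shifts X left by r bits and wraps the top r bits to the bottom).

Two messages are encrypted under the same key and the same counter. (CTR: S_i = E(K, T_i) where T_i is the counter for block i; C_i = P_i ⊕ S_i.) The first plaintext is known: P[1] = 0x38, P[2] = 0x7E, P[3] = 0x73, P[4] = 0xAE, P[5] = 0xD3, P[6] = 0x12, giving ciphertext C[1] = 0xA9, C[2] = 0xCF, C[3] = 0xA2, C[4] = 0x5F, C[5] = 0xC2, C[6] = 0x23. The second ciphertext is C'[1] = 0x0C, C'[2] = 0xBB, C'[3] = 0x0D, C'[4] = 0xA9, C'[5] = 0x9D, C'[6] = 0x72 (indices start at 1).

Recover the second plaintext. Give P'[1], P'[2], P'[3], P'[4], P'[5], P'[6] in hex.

P'[1] = 0x9D, P'[2] = 0x0A, P'[3] = 0xDC, P'[4] = 0x58, P'[5] = 0x8C, P'[6] = 0x43

In CTR with a reused counter, both messages share the same keystream S_i, so C_i ⊕ C'_i = P_i ⊕ P'_i and thus P'_i = P_i ⊕ C_i ⊕ C'_i.
P'[1]: 0x38 ⊕ 0xA9 ⊕ 0x0C = 0x9D.
P'[2]: 0x7E ⊕ 0xCF ⊕ 0xBB = 0x0A.
P'[3]: 0x73 ⊕ 0xA2 ⊕ 0x0D = 0xDC.
P'[4]: 0xAE ⊕ 0x5F ⊕ 0xA9 = 0x58.
P'[5]: 0xD3 ⊕ 0xC2 ⊕ 0x9D = 0x8C.
P'[6]: 0x12 ⊕ 0x23 ⊕ 0x72 = 0x43.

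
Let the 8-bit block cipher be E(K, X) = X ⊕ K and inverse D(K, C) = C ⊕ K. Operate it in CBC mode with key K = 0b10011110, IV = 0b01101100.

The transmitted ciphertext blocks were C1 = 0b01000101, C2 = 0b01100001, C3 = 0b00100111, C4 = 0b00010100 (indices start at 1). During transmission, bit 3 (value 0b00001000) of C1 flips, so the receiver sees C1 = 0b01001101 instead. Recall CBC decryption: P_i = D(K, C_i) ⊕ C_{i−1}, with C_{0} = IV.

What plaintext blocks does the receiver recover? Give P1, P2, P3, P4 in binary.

P1 = 0b10111111, P2 = 0b10110010, P3 = 0b11011000, P4 = 0b10101101

Only C1 changed, to 0b01001101. In CBC, a change in C_i garbles P_i and flips the same bit in P_{i+1}. Decrypting the received ciphertext:
P1: D(K, 0b01001101) = 0b11010011; 0b11010011 ⊕ 0b01101100 = 0b10111111.
P2: D(K, 0b01100001) = 0b11111111; 0b11111111 ⊕ 0b01001101 = 0b10110010.
P3: D(K, 0b00100111) = 0b10111001; 0b10111001 ⊕ 0b01100001 = 0b11011000.
P4: D(K, 0b00010100) = 0b10001010; 0b10001010 ⊕ 0b00100111 = 0b10101101.
Blocks that differ from the original plaintext: P1, P2.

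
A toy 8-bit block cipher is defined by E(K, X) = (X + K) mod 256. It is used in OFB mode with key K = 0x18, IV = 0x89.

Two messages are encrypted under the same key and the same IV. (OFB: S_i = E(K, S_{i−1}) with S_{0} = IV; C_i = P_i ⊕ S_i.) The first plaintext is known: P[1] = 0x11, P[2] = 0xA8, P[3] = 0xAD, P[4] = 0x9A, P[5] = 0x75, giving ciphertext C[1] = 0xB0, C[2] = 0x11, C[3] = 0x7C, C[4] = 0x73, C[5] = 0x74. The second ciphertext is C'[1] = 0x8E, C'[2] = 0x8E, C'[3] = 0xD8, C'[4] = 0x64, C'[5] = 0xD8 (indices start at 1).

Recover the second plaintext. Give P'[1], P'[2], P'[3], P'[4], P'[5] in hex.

In OFB with a reused IV, both messages share the same keystream S_i, so C_i ⊕ C'_i = P_i ⊕ P'_i and thus P'_i = P_i ⊕ C_i ⊕ C'_i.
P'[1]: 0x11 ⊕ 0xB0 ⊕ 0x8E = 0x2F.
P'[2]: 0xA8 ⊕ 0x11 ⊕ 0x8E = 0x37.
P'[3]: 0xAD ⊕ 0x7C ⊕ 0xD8 = 0x09.
P'[4]: 0x9A ⊕ 0x73 ⊕ 0x64 = 0x8D.
P'[5]: 0x75 ⊕ 0x74 ⊕ 0xD8 = 0xD9.

P'[1] = 0x2F, P'[2] = 0x37, P'[3] = 0x09, P'[4] = 0x8D, P'[5] = 0xD9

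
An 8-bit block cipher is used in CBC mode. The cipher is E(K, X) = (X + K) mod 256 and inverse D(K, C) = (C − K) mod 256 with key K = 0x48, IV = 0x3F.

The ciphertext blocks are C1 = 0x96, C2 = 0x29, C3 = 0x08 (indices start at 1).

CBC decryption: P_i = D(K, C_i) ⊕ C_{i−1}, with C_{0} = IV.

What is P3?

P3 = 0xE9

P3: D(K, 0x08) = 0xC0; 0xC0 ⊕ 0x29 = 0xE9.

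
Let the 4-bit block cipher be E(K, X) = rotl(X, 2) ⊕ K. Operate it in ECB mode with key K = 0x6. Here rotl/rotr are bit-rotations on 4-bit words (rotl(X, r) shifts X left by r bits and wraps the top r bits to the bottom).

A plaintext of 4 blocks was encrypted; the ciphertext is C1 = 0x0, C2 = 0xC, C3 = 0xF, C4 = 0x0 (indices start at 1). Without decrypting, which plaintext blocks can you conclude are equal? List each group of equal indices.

P1 = P4

ECB encrypts each block independently with the same key, so equal ciphertext blocks imply equal plaintext blocks.
C1 = C4 = 0x0, so P1 = P4.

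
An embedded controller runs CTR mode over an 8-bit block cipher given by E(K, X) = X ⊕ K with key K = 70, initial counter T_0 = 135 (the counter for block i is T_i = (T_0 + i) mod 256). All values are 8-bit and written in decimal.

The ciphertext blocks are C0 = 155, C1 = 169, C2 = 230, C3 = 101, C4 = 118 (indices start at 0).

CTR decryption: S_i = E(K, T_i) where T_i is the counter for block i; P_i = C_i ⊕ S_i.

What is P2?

P2 = 41

P2: T = 137, S = E(K, T) = 207; 230 ⊕ 207 = 41.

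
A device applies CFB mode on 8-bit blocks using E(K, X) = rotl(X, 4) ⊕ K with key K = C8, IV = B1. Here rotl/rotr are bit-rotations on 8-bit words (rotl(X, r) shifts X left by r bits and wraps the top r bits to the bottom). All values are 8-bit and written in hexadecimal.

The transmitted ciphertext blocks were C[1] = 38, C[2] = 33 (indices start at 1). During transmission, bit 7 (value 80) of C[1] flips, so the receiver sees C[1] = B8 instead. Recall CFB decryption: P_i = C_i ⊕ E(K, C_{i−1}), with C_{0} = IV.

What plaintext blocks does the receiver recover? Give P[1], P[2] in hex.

Only C[1] changed, to B8. In CFB, a change in C_i flips the same bit in P_i and garbles P_{i+1}. Decrypting the received ciphertext:
P[1]: E(K, B1) = D3; B8 ⊕ D3 = 6B.
P[2]: E(K, B8) = 43; 33 ⊕ 43 = 70.
Blocks that differ from the original plaintext: P[1], P[2].

P[1] = 6B, P[2] = 70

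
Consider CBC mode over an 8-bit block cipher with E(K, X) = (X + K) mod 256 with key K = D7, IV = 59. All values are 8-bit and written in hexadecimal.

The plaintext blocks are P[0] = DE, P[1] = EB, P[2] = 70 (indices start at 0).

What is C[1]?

CBC encryption: C_i = E(K, P_i ⊕ C_{i−1}), with C_{−1} = IV.
C[0]: P[0] ⊕ 59 = 87; E(K, 87) = 5E.
C[1]: P[1] ⊕ 5E = B5; E(K, B5) = 8C.

C[1] = 8C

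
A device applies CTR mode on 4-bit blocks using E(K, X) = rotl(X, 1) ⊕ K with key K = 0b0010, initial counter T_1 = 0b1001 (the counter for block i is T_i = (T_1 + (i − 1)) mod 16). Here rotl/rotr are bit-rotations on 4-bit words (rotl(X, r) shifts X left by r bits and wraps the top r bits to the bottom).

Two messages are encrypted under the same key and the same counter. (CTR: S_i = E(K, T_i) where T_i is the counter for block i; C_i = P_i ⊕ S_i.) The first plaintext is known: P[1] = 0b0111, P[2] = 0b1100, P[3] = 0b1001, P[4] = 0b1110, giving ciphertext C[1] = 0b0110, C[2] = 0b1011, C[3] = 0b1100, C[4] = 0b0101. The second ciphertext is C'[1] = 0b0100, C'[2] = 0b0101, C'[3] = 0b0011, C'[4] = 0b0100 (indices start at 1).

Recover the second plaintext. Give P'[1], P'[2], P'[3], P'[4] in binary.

In CTR with a reused counter, both messages share the same keystream S_i, so C_i ⊕ C'_i = P_i ⊕ P'_i and thus P'_i = P_i ⊕ C_i ⊕ C'_i.
P'[1]: 0b0111 ⊕ 0b0110 ⊕ 0b0100 = 0b0101.
P'[2]: 0b1100 ⊕ 0b1011 ⊕ 0b0101 = 0b0010.
P'[3]: 0b1001 ⊕ 0b1100 ⊕ 0b0011 = 0b0110.
P'[4]: 0b1110 ⊕ 0b0101 ⊕ 0b0100 = 0b1111.

P'[1] = 0b0101, P'[2] = 0b0010, P'[3] = 0b0110, P'[4] = 0b1111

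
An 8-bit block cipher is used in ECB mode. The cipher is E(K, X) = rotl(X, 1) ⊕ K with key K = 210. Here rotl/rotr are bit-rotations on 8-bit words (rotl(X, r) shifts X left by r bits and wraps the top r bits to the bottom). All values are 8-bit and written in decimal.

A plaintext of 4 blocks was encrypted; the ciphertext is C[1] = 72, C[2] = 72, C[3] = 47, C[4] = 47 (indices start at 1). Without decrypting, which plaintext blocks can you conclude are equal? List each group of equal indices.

P[1] = P[2]; P[3] = P[4]

ECB encrypts each block independently with the same key, so equal ciphertext blocks imply equal plaintext blocks.
C[1] = C[2] = 72, so P[1] = P[2].
C[3] = C[4] = 47, so P[3] = P[4].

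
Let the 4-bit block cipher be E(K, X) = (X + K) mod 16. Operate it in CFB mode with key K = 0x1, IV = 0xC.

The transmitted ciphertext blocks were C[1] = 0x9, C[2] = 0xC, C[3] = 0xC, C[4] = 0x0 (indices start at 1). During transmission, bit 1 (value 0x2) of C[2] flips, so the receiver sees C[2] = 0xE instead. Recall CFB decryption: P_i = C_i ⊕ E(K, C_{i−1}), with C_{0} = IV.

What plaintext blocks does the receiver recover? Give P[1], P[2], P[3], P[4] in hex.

P[1] = 0x4, P[2] = 0x4, P[3] = 0x3, P[4] = 0xD

Only C[2] changed, to 0xE. In CFB, a change in C_i flips the same bit in P_i and garbles P_{i+1}. Decrypting the received ciphertext:
P[1]: E(K, 0xC) = 0xD; 0x9 ⊕ 0xD = 0x4.
P[2]: E(K, 0x9) = 0xA; 0xE ⊕ 0xA = 0x4.
P[3]: E(K, 0xE) = 0xF; 0xC ⊕ 0xF = 0x3.
P[4]: E(K, 0xC) = 0xD; 0x0 ⊕ 0xD = 0xD.
Blocks that differ from the original plaintext: P[2], P[3].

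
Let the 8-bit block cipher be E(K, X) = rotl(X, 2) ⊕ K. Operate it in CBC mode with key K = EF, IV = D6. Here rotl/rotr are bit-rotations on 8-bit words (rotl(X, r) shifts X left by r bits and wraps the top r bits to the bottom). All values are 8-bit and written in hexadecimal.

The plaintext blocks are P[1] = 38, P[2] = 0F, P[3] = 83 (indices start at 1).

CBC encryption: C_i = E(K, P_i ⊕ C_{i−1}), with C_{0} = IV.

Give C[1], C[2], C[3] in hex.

C[1]: P[1] ⊕ D6 = EE; E(K, EE) = 54.
C[2]: P[2] ⊕ 54 = 5B; E(K, 5B) = 82.
C[3]: P[3] ⊕ 82 = 01; E(K, 01) = EB.

C[1] = 54, C[2] = 82, C[3] = EB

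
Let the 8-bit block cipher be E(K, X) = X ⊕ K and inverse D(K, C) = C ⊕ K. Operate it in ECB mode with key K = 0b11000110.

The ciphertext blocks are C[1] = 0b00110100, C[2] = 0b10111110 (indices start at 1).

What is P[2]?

ECB decryption: P_i = D(K, C_i).
P[2]: D(K, 0b10111110) = 0b01111000.

P[2] = 0b01111000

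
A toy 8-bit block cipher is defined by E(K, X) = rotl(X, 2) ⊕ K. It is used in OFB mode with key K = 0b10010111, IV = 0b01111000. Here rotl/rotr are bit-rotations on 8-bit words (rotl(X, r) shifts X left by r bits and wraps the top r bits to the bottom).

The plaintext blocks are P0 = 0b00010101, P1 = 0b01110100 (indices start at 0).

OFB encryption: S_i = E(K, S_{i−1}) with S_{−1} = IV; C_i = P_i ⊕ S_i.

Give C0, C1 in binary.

C0: S = E(K, 0b01111000) = 0b01110110; 0b00010101 ⊕ 0b01110110 = 0b01100011.
C1: S = E(K, 0b01110110) = 0b01001110; 0b01110100 ⊕ 0b01001110 = 0b00111010.

C0 = 0b01100011, C1 = 0b00111010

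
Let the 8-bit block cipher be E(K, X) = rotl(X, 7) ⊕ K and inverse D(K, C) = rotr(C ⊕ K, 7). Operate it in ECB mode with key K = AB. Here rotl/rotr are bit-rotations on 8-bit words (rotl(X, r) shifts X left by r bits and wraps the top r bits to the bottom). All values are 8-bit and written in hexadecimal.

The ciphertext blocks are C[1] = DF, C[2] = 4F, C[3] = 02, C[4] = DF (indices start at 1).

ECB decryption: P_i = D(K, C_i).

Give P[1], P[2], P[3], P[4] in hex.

P[1]: D(K, DF) = E8.
P[2]: D(K, 4F) = C9.
P[3]: D(K, 02) = 53.
P[4]: D(K, DF) = E8.

P[1] = E8, P[2] = C9, P[3] = 53, P[4] = E8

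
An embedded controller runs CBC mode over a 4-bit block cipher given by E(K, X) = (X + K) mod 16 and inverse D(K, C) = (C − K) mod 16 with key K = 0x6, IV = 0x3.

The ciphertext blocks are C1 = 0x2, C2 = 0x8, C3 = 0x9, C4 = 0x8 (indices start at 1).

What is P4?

P4 = 0xB

CBC decryption: P_i = D(K, C_i) ⊕ C_{i−1}, with C_{0} = IV.
P4: D(K, 0x8) = 0x2; 0x2 ⊕ 0x9 = 0xB.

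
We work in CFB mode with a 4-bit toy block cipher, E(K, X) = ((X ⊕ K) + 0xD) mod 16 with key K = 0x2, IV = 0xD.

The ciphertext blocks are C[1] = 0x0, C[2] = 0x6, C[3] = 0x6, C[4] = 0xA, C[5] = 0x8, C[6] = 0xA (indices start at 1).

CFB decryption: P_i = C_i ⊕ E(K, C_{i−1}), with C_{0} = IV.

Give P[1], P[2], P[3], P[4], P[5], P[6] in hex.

P[1] = 0xC, P[2] = 0x9, P[3] = 0x7, P[4] = 0xB, P[5] = 0xD, P[6] = 0xD

P[1]: E(K, 0xD) = 0xC; 0x0 ⊕ 0xC = 0xC.
P[2]: E(K, 0x0) = 0xF; 0x6 ⊕ 0xF = 0x9.
P[3]: E(K, 0x6) = 0x1; 0x6 ⊕ 0x1 = 0x7.
P[4]: E(K, 0x6) = 0x1; 0xA ⊕ 0x1 = 0xB.
P[5]: E(K, 0xA) = 0x5; 0x8 ⊕ 0x5 = 0xD.
P[6]: E(K, 0x8) = 0x7; 0xA ⊕ 0x7 = 0xD.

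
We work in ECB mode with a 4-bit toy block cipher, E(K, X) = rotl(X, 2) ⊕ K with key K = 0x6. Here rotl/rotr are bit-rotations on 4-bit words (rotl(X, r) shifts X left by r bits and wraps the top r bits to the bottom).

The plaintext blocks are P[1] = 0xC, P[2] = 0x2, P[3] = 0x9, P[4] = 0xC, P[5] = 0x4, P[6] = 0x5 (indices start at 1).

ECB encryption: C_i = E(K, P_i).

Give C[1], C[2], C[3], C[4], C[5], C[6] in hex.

C[1] = 0x5, C[2] = 0xE, C[3] = 0x0, C[4] = 0x5, C[5] = 0x7, C[6] = 0x3

C[1]: E(K, 0xC) = 0x5.
C[2]: E(K, 0x2) = 0xE.
C[3]: E(K, 0x9) = 0x0.
C[4]: E(K, 0xC) = 0x5.
C[5]: E(K, 0x4) = 0x7.
C[6]: E(K, 0x5) = 0x3.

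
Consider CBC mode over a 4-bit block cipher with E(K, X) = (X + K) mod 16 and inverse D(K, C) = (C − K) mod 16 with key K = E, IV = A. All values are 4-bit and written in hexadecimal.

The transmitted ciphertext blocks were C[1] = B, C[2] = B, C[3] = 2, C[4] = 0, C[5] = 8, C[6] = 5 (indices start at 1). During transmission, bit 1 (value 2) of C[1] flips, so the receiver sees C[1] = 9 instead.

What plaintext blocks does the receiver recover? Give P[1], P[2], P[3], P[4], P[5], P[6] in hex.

CBC decryption: P_i = D(K, C_i) ⊕ C_{i−1}, with C_{0} = IV.
Only C[1] changed, to 9. In CBC, a change in C_i garbles P_i and flips the same bit in P_{i+1}. Decrypting the received ciphertext:
P[1]: D(K, 9) = B; B ⊕ A = 1.
P[2]: D(K, B) = D; D ⊕ 9 = 4.
P[3]: D(K, 2) = 4; 4 ⊕ B = F.
P[4]: D(K, 0) = 2; 2 ⊕ 2 = 0.
P[5]: D(K, 8) = A; A ⊕ 0 = A.
P[6]: D(K, 5) = 7; 7 ⊕ 8 = F.
Blocks that differ from the original plaintext: P[1], P[2].

P[1] = 1, P[2] = 4, P[3] = F, P[4] = 0, P[5] = A, P[6] = F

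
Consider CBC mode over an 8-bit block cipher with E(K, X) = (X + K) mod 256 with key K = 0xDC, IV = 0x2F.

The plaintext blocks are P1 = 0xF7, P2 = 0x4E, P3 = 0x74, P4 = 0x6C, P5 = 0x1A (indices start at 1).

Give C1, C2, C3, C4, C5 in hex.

CBC encryption: C_i = E(K, P_i ⊕ C_{i−1}), with C_{0} = IV.
C1: P1 ⊕ 0x2F = 0xD8; E(K, 0xD8) = 0xB4.
C2: P2 ⊕ 0xB4 = 0xFA; E(K, 0xFA) = 0xD6.
C3: P3 ⊕ 0xD6 = 0xA2; E(K, 0xA2) = 0x7E.
C4: P4 ⊕ 0x7E = 0x12; E(K, 0x12) = 0xEE.
C5: P5 ⊕ 0xEE = 0xF4; E(K, 0xF4) = 0xD0.

C1 = 0xB4, C2 = 0xD6, C3 = 0x7E, C4 = 0xEE, C5 = 0xD0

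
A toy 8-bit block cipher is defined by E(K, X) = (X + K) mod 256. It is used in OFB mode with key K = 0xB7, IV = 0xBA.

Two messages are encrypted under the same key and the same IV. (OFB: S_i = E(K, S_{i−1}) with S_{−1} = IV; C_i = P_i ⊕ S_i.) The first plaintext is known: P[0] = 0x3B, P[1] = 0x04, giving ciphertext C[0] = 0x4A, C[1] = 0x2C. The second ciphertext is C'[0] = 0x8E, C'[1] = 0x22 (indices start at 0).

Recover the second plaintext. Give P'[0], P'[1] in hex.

P'[0] = 0xFF, P'[1] = 0x0A

In OFB with a reused IV, both messages share the same keystream S_i, so C_i ⊕ C'_i = P_i ⊕ P'_i and thus P'_i = P_i ⊕ C_i ⊕ C'_i.
P'[0]: 0x3B ⊕ 0x4A ⊕ 0x8E = 0xFF.
P'[1]: 0x04 ⊕ 0x2C ⊕ 0x22 = 0x0A.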